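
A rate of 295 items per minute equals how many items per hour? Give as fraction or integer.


Converting from per minute to per hour
Rate = 295 items per minute
Multiply by 60: 295 * 60
= 17700 items per hour

17700


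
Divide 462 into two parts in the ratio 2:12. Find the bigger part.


Total parts = 2 + 12 = 14
Value per part = 462 / 14 = 33
First share = 2 * 33 = 66
Second share = 12 * 33 = 396
Larger share = 396

396


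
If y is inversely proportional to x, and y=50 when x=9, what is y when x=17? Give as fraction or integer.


Inverse proportion: y = k/x
Find k: k = 9 * 50 = 450
Compute y at x=17: y = 450/17
y = 450/17

450/17


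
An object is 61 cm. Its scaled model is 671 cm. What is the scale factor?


Original length = 61 cm
Scaled length = 671 cm
Scale factor = 671 / 61
= 11

11


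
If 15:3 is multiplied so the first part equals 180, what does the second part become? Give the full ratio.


Original ratio: 15:3
First term target: 180
Scale factor = 180 / 15 = 12
Multiply second term: 3 * 12 = 36
Equivalent ratio = 180:36

180:36


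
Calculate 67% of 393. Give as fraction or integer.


Compute 67% of 393
Convert percentage: 67% = 67/100
Multiply: 393 * 67/100
= 26331/100
= 26331/100

26331/100


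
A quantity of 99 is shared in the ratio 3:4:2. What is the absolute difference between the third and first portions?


Total parts = 3 + 4 + 2 = 9
Value per part = 99 / 9 = 11
Shares: 3*11=33, 4*11=44, 2*11=22
Third share = 22, first share = 33
Difference = |22 - 33| = 11

11


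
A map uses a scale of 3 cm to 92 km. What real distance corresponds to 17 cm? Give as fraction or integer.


Map scale: 3 cm = 92 km
Measured distance on map = 17 cm
Set up proportion: 17 * 92 / 3
= 1564 / 3
= 1564/3 km

1564/3


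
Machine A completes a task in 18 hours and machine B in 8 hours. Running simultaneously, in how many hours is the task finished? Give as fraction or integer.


Rate of A = 1/18 job per hour
Rate of B = 1/8 job per hour
Combined rate = 1/18 + 1/8
Find common denominator: (8 + 18)/(18*8) = 26/144
Combined rate = 13/72 job per hour
Time together = 1 / (13/72) = 72/13 hours

72/13


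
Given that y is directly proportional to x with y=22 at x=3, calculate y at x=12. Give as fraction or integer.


Direct proportion: y = kx
Find k: k = 22/3 = 22/3
Compute y at x=12: y = 22/3 * 12
y = 88

88


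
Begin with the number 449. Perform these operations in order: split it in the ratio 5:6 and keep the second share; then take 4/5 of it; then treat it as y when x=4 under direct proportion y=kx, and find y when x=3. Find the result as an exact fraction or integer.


Start with 449.
Step 1: Split 5:6, second share = 449 * 6/11 = 2694/11
Step 2: Take 4/5: 2694/11 * 4/5 = 10776/55
Step 3: Direct prop: k = (10776/55)/4; new y = k*3 = 10776/55*3/4 = 8082/55
Final result = 8082/55

8082/55


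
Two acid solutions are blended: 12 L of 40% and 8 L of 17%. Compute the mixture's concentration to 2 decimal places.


Solute in mixture 1 = 40% of 12 L = 12*40/100 = 24/5 L
Solute in mixture 2 = 17% of 8 L = 8*17/100 = 34/25 L
Total solute = 24/5 + 34/25 = 154/25 L
Total volume = 12 + 8 = 20 L
Final concentration = 154/25/20 * 100 = 30.80%

30.80


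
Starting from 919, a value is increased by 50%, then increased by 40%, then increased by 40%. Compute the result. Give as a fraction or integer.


Start: 919
Step 1: increase by 50% => multiply by 150/100
  919 * 150/100 = 2757/2
Step 2: increase by 40% => multiply by 140/100
  2757/2 * 140/100 = 19299/10
Step 3: increase by 40% => multiply by 140/100
  19299/10 * 140/100 = 135093/50
Final value = 135093/50

135093/50


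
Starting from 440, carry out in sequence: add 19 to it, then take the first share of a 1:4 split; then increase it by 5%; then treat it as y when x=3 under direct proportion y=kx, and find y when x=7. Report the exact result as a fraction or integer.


Start with 440.
Step 1: Add 19: 440+19=459; split 1:4 first = 459*1/5 = 459/5
Step 2: Increase by 5%: 459/5 * 105/100 = 9639/100
Step 3: Direct prop: k = (9639/100)/3; new y = k*7 = 9639/100*7/3 = 22491/100
Final result = 22491/100

22491/100


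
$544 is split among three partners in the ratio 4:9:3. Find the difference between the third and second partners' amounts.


Total parts = 4 + 9 + 3 = 16
Value per part = 544 / 16 = 34
Shares: 4*34=136, 9*34=306, 3*34=102
Third share = 102, second share = 306
Difference = |102 - 306| = 204

204


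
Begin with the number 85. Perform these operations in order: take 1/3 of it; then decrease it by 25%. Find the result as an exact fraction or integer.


Start with 85.
Step 1: Take 1/3: 85 * 1/3 = 85/3
Step 2: Decrease by 25%: 85/3 * 75/100 = 85/4
Final result = 85/4

85/4


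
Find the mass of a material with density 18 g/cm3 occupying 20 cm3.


Using mass = density * volume
Density = 18 g/cm3
Volume = 20 cm3
Mass = 18 * 20
= 360 g

360


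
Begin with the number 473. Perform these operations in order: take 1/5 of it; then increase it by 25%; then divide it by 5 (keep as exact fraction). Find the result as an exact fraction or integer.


Start with 473.
Step 1: Take 1/5: 473 * 1/5 = 473/5
Step 2: Increase by 25%: 473/5 * 125/100 = 473/4
Step 3: Divide by 5: 473/4 / 5 = 473/20
Final result = 473/20

473/20


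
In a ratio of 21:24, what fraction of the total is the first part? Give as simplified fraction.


Total parts = 21 + 24 = 45
First part fraction = 21/45
Simplify: 21/45 = 7/15

7/15


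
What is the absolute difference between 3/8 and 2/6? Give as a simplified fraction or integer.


Simplify: 3/8 = 3/8 and 2/6 = 1/3
Find common denominator: LCD = 24
Convert: 9/24 and 8/24
Difference = |9 - 8|/24 = 1/24
Simplified = 1/24

1/24


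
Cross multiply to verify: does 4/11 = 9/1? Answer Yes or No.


Cross multiply to check 4/11 = 9/1
Left cross product: 4 * 1 = 4
Right cross product: 11 * 9 = 99
4 != 99
Not equal, so proportions differ => No

No


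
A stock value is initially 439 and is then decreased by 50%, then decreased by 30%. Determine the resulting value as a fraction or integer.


Start: 439
Step 1: decrease by 50% => multiply by 50/100
  439 * 50/100 = 439/2
Step 2: decrease by 30% => multiply by 70/100
  439/2 * 70/100 = 3073/20
Final value = 3073/20

3073/20


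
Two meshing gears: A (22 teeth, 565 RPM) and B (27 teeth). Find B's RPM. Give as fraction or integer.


Gear ratio: teeth_A * RPM_A = teeth_B * RPM_B
22 * 565 = 27 * RPM_B
12430 = 27 * RPM_B
RPM_B = 12430 / 27
RPM_B = 12430/27

12430/27


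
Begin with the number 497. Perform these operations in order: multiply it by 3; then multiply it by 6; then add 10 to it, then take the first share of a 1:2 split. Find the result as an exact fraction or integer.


Start with 497.
Step 1: Multiply by 3: 497 * 3 = 1491
Step 2: Multiply by 6: 1491 * 6 = 8946
Step 3: Add 10: 8946+10=8956; split 1:2 first = 8956*1/3 = 8956/3
Final result = 8956/3

8956/3


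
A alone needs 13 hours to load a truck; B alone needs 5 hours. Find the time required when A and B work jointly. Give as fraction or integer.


Rate of A = 1/13 job per hour
Rate of B = 1/5 job per hour
Combined rate = 1/13 + 1/5
Find common denominator: (5 + 13)/(13*5) = 18/65
Combined rate = 18/65 job per hour
Time together = 1 / (18/65) = 65/18 hours

65/18


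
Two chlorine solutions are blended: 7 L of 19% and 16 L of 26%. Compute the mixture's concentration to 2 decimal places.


Solute in mixture 1 = 19% of 7 L = 7*19/100 = 133/100 L
Solute in mixture 2 = 26% of 16 L = 16*26/100 = 104/25 L
Total solute = 133/100 + 104/25 = 549/100 L
Total volume = 7 + 16 = 23 L
Final concentration = 549/100/23 * 100 = 23.87%

23.87


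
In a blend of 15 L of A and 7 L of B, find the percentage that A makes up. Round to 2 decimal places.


Volume of A = 15 L
Volume of B = 7 L
Total volume = 15 + 7 = 22 L
Percentage of A = (15/22) * 100
= 68.18%

68.18


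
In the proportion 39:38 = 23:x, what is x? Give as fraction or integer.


Setting up: 39/38 = 23/x
Cross multiply: 39 * x = 38 * 23
39x = 874
x = 874/39
x = 874/39

874/39


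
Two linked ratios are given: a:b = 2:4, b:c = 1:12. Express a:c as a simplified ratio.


Given a:b = 2:4 and b:c = 1:12
Make b consistent. Multiply first ratio by 1: a:b = 2:4
Multiply second ratio by 4: b:c = 4:48
Now b = 4 in both, so a:b:c = 2:4:48
Therefore a:c = 2:48
Simplify by GCD: a:c = 1:24

1:24


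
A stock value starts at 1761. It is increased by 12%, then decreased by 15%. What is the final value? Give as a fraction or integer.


Start: 1761
Step 1: increase by 12% => multiply by 112/100
  1761 * 112/100 = 49308/25
Step 2: decrease by 15% => multiply by 85/100
  49308/25 * 85/100 = 209559/125
Final value = 209559/125

209559/125


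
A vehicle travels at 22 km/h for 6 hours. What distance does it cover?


Using distance = speed * time
Speed = 22 km/h
Time = 6 hours
Distance = 22 * 6
= 132 km

132


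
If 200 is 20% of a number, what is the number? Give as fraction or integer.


Given: 200 is 20% of the whole
Set up: 200 = 20/100 * whole
whole = 200 * 100 / 20
whole = 20000 / 20
whole = 1000

1000


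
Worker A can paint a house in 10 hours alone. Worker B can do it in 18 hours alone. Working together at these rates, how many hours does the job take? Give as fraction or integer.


Rate of A = 1/10 job per hour
Rate of B = 1/18 job per hour
Combined rate = 1/10 + 1/18
Find common denominator: (18 + 10)/(10*18) = 28/180
Combined rate = 7/45 job per hour
Time together = 1 / (7/45) = 45/7 hours

45/7


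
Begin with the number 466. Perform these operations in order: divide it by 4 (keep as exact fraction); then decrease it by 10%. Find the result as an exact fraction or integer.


Start with 466.
Step 1: Divide by 4: 466 / 4 = 233/2
Step 2: Decrease by 10%: 233/2 * 90/100 = 2097/20
Final result = 2097/20

2097/20


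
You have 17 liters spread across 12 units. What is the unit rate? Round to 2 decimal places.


Total liters = 17
Number of units = 12
Unit rate = 17 / 12
= 1.42 liters per unit

1.42


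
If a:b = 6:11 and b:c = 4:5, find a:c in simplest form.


Given a:b = 6:11 and b:c = 4:5
Make b consistent. Multiply first ratio by 4: a:b = 24:44
Multiply second ratio by 11: b:c = 44:55
Now b = 44 in both, so a:b:c = 24:44:55
Therefore a:c = 24:55
Simplify by GCD: a:c = 24:55

24:55


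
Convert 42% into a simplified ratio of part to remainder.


Part = 42%, Remainder = 58%
Ratio = 42:58
GCD(42, 58) = 2
Simplify: 21:29 = 21:29

21:29


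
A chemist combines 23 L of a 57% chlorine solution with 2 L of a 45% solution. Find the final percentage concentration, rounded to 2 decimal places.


Solute in mixture 1 = 57% of 23 L = 23*57/100 = 1311/100 L
Solute in mixture 2 = 45% of 2 L = 2*45/100 = 9/10 L
Total solute = 1311/100 + 9/10 = 1401/100 L
Total volume = 23 + 2 = 25 L
Final concentration = 1401/100/25 * 100 = 56.04%

56.04


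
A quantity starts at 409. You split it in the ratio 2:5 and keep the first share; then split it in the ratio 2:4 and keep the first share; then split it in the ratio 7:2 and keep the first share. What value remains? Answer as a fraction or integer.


Start with 409.
Step 1: Split 2:5, first share = 409 * 2/7 = 818/7
Step 2: Split 2:4, first share = 818/7 * 2/6 = 818/21
Step 3: Split 7:2, first share = 818/21 * 7/9 = 818/27
Final result = 818/27

818/27


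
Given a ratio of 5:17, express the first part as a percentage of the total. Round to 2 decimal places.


Total parts = 5 + 17 = 22
First part fraction = 5/22
Percentage = (5/22) * 100
= 0.227273 * 100
= 22.73%

22.73


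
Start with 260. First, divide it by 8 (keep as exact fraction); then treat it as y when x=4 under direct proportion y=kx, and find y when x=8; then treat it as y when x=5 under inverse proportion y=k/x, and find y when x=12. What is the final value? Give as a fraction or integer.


Start with 260.
Step 1: Divide by 8: 260 / 8 = 65/2
Step 2: Direct prop: k = (65/2)/4; new y = k*8 = 65/2*8/4 = 65
Step 3: Inverse prop: k = (65)*5; new y = k/12 = 65*5/12 = 325/12
Final result = 325/12

325/12


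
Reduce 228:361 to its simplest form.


Find GCD(228, 361)
GCD = 19
Divide both by 19: 228/19 = 12, 361/19 = 19
Simplified ratio = 12:19

12:19


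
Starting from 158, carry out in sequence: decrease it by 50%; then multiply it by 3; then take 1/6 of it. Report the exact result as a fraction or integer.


Start with 158.
Step 1: Decrease by 50%: 158 * 50/100 = 79
Step 2: Multiply by 3: 79 * 3 = 237
Step 3: Take 1/6: 237 * 1/6 = 79/2
Final result = 79/2

79/2


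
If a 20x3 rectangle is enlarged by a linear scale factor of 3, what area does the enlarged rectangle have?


Original dimensions: 20 x 3
Enlargement factor = 3
New width = 20 * 3 = 60
New height = 3 * 3 = 9
New area = 60 * 9 = 540

540


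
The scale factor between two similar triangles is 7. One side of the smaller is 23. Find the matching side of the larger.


Similar triangles have proportional sides
Scale factor = 7
Smaller side = 23
Corresponding larger side = 23 * 7
= 161

161


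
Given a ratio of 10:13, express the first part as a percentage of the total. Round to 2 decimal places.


Total parts = 10 + 13 = 23
First part fraction = 10/23
Percentage = (10/23) * 100
= 0.434783 * 100
= 43.48%

43.48


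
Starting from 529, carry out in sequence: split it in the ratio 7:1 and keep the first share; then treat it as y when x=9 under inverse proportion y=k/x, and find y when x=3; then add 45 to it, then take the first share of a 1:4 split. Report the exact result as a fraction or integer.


Start with 529.
Step 1: Split 7:1, first share = 529 * 7/8 = 3703/8
Step 2: Inverse prop: k = (3703/8)*9; new y = k/3 = 3703/8*9/3 = 11109/8
Step 3: Add 45: 11109/8+45=11469/8; split 1:4 first = 11469/8*1/5 = 11469/40
Final result = 11469/40

11469/40


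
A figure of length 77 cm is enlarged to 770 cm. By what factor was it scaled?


Original length = 77 cm
Scaled length = 770 cm
Scale factor = 770 / 77
= 10

10


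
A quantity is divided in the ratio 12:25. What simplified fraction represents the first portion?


Total parts = 12 + 25 = 37
First part fraction = 12/37
Simplify: 12/37 = 12/37

12/37


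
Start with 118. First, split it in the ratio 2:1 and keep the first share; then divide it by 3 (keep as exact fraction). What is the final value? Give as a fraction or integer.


Start with 118.
Step 1: Split 2:1, first share = 118 * 2/3 = 236/3
Step 2: Divide by 3: 236/3 / 3 = 236/9
Final result = 236/9

236/9


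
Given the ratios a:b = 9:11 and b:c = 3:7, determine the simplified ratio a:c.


Given a:b = 9:11 and b:c = 3:7
Make b consistent. Multiply first ratio by 3: a:b = 27:33
Multiply second ratio by 11: b:c = 33:77
Now b = 33 in both, so a:b:c = 27:33:77
Therefore a:c = 27:77
Simplify by GCD: a:c = 27:77

27:77


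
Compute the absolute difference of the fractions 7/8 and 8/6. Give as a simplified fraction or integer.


Simplify: 7/8 = 7/8 and 8/6 = 4/3
Find common denominator: LCD = 24
Convert: 21/24 and 32/24
Difference = |21 - 32|/24 = 11/24
Simplified = 11/24

11/24


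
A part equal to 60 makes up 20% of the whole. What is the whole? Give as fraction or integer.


Given: 60 is 20% of the whole
Set up: 60 = 20/100 * whole
whole = 60 * 100 / 20
whole = 6000 / 20
whole = 300

300


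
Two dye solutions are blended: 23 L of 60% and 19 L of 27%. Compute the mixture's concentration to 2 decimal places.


Solute in mixture 1 = 60% of 23 L = 23*60/100 = 69/5 L
Solute in mixture 2 = 27% of 19 L = 19*27/100 = 513/100 L
Total solute = 69/5 + 513/100 = 1893/100 L
Total volume = 23 + 19 = 42 L
Final concentration = 1893/100/42 * 100 = 45.07%

45.07


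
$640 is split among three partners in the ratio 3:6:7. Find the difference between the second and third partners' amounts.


Total parts = 3 + 6 + 7 = 16
Value per part = 640 / 16 = 40
Shares: 3*40=120, 6*40=240, 7*40=280
Second share = 240, third share = 280
Difference = |240 - 280| = 40

40


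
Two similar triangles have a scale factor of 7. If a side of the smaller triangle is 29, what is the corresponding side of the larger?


Similar triangles have proportional sides
Scale factor = 7
Smaller side = 29
Corresponding larger side = 29 * 7
= 203

203


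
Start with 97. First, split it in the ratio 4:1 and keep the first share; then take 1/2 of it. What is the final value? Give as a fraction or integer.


Start with 97.
Step 1: Split 4:1, first share = 97 * 4/5 = 388/5
Step 2: Take 1/2: 388/5 * 1/2 = 194/5
Final result = 194/5

194/5


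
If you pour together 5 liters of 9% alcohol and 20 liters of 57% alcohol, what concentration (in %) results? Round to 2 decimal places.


Solute in mixture 1 = 9% of 5 L = 5*9/100 = 9/20 L
Solute in mixture 2 = 57% of 20 L = 20*57/100 = 57/5 L
Total solute = 9/20 + 57/5 = 237/20 L
Total volume = 5 + 20 = 25 L
Final concentration = 237/20/25 * 100 = 47.40%

47.40


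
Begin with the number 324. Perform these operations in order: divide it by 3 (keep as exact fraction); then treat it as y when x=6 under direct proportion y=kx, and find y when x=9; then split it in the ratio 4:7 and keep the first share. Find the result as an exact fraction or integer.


Start with 324.
Step 1: Divide by 3: 324 / 3 = 108
Step 2: Direct prop: k = (108)/6; new y = k*9 = 108*9/6 = 162
Step 3: Split 4:7, first share = 162 * 4/11 = 648/11
Final result = 648/11

648/11


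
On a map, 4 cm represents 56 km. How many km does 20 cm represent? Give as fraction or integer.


Map scale: 4 cm = 56 km
Measured distance on map = 20 cm
Set up proportion: 20 * 56 / 4
= 1120 / 4
= 280 km

280


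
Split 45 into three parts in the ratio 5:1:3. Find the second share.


Ratio = 5:1:3
Total parts = 5 + 1 + 3 = 9
Value per part = 45 / 9 = 5
First share = 5 * 5 = 25
Middle share = 1 * 5 = 5
Third share = 3 * 5 = 15

5


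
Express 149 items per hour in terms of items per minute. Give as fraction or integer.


Converting from per hour to per minute
Rate = 149 items per hour
Divide by 60: 149/60
= 149/60 items per minute

149/60


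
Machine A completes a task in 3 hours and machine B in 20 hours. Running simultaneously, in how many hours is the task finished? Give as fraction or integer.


Rate of A = 1/3 job per hour
Rate of B = 1/20 job per hour
Combined rate = 1/3 + 1/20
Find common denominator: (20 + 3)/(3*20) = 23/60
Combined rate = 23/60 job per hour
Time together = 1 / (23/60) = 60/23 hours

60/23


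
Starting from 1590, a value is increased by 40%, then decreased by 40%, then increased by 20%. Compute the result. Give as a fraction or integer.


Start: 1590
Step 1: increase by 40% => multiply by 140/100
  1590 * 140/100 = 2226
Step 2: decrease by 40% => multiply by 60/100
  2226 * 60/100 = 6678/5
Step 3: increase by 20% => multiply by 120/100
  6678/5 * 120/100 = 40068/25
Final value = 40068/25

40068/25


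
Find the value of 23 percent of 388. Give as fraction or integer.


Compute 23% of 388
Convert percentage: 23% = 23/100
Multiply: 388 * 23/100
= 8924/100
= 2231/25

2231/25


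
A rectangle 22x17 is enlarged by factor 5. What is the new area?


Original dimensions: 22 x 17
Enlargement factor = 5
New width = 22 * 5 = 110
New height = 17 * 5 = 85
New area = 110 * 85 = 9350

9350


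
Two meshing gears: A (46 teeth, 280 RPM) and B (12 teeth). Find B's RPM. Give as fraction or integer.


Gear ratio: teeth_A * RPM_A = teeth_B * RPM_B
46 * 280 = 12 * RPM_B
12880 = 12 * RPM_B
RPM_B = 12880 / 12
RPM_B = 3220/3

3220/3


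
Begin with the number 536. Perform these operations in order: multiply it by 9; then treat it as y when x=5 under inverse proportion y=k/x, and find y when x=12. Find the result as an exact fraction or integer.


Start with 536.
Step 1: Multiply by 9: 536 * 9 = 4824
Step 2: Inverse prop: k = (4824)*5; new y = k/12 = 4824*5/12 = 2010
Final result = 2010

2010


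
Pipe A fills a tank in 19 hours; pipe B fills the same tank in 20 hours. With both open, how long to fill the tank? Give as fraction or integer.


Rate of A = 1/19 job per hour
Rate of B = 1/20 job per hour
Combined rate = 1/19 + 1/20
Find common denominator: (20 + 19)/(19*20) = 39/380
Combined rate = 39/380 job per hour
Time together = 1 / (39/380) = 380/39 hours

380/39


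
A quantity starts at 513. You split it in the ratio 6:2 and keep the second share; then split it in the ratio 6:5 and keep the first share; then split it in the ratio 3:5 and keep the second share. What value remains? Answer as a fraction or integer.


Start with 513.
Step 1: Split 6:2, second share = 513 * 2/8 = 513/4
Step 2: Split 6:5, first share = 513/4 * 6/11 = 1539/22
Step 3: Split 3:5, second share = 1539/22 * 5/8 = 7695/176
Final result = 7695/176

7695/176


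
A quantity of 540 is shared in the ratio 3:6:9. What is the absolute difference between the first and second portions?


Total parts = 3 + 6 + 9 = 18
Value per part = 540 / 18 = 30
Shares: 3*30=90, 6*30=180, 9*30=270
First share = 90, second share = 180
Difference = |90 - 180| = 90

90


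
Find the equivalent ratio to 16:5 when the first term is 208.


Original ratio: 16:5
First term target: 208
Scale factor = 208 / 16 = 13
Multiply second term: 5 * 13 = 65
Equivalent ratio = 208:65

208:65


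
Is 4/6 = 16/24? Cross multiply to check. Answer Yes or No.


Cross multiply to check 4/6 = 16/24
Left cross product: 4 * 24 = 96
Right cross product: 6 * 16 = 96
96 = 96
Equal, so proportions match => Yes

Yes


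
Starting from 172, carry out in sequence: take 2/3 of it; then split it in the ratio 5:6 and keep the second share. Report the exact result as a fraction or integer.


Start with 172.
Step 1: Take 2/3: 172 * 2/3 = 344/3
Step 2: Split 5:6, second share = 344/3 * 6/11 = 688/11
Final result = 688/11

688/11


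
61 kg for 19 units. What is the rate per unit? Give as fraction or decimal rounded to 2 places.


Total kg = 61
Number of units = 19
Unit rate = 61 / 19
= 3.21 kg per unit

3.21


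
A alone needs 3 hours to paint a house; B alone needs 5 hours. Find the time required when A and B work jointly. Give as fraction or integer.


Rate of A = 1/3 job per hour
Rate of B = 1/5 job per hour
Combined rate = 1/3 + 1/5
Find common denominator: (5 + 3)/(3*5) = 8/15
Combined rate = 8/15 job per hour
Time together = 1 / (8/15) = 15/8 hours

15/8


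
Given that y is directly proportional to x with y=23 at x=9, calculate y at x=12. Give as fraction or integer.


Direct proportion: y = kx
Find k: k = 23/9 = 23/9
Compute y at x=12: y = 23/9 * 12
y = 92/3

92/3


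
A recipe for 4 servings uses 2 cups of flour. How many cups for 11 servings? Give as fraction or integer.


Original: 2 cups for 4 servings
Target servings = 11
Scaling factor = 11/4
New amount = 2 * 11/4
= 22/4
= 11/2 cups

11/2


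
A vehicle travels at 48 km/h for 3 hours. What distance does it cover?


Using distance = speed * time
Speed = 48 km/h
Time = 3 hours
Distance = 48 * 3
= 144 km

144


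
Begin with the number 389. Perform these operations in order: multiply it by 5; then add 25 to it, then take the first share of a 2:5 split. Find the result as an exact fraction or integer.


Start with 389.
Step 1: Multiply by 5: 389 * 5 = 1945
Step 2: Add 25: 1945+25=1970; split 2:5 first = 1970*2/7 = 3940/7
Final result = 3940/7

3940/7


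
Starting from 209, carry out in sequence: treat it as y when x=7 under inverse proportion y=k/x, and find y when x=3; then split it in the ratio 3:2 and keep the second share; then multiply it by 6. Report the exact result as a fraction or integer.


Start with 209.
Step 1: Inverse prop: k = (209)*7; new y = k/3 = 209*7/3 = 1463/3
Step 2: Split 3:2, second share = 1463/3 * 2/5 = 2926/15
Step 3: Multiply by 6: 2926/15 * 6 = 5852/5
Final result = 5852/5

5852/5


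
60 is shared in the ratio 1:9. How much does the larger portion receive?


Total parts = 1 + 9 = 10
Value per part = 60 / 10 = 6
First share = 1 * 6 = 6
Second share = 9 * 6 = 54
Larger share = 54

54


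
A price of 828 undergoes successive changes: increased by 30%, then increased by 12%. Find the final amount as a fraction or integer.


Start: 828
Step 1: increase by 30% => multiply by 130/100
  828 * 130/100 = 5382/5
Step 2: increase by 12% => multiply by 112/100
  5382/5 * 112/100 = 150696/125
Final value = 150696/125

150696/125


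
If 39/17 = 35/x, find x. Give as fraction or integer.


Setting up: 39/17 = 35/x
Cross multiply: 39 * x = 17 * 35
39x = 595
x = 595/39
x = 595/39

595/39


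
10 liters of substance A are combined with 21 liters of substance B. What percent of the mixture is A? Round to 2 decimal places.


Volume of A = 10 L
Volume of B = 21 L
Total volume = 10 + 21 = 31 L
Percentage of A = (10/31) * 100
= 32.26%

32.26


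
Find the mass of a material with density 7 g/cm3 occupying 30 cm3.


Using mass = density * volume
Density = 7 g/cm3
Volume = 30 cm3
Mass = 7 * 30
= 210 g

210


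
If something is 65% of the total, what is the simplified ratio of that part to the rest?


Part = 65%, Remainder = 35%
Ratio = 65:35
GCD(65, 35) = 5
Simplify: 13:7 = 13:7

13:7


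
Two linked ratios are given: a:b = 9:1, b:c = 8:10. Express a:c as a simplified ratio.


Given a:b = 9:1 and b:c = 8:10
Make b consistent. Multiply first ratio by 8: a:b = 72:8
Multiply second ratio by 1: b:c = 8:10
Now b = 8 in both, so a:b:c = 72:8:10
Therefore a:c = 72:10
Simplify by GCD: a:c = 36:5

36:5


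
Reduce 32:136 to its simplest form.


Find GCD(32, 136)
GCD = 8
Divide both by 8: 32/8 = 4, 136/8 = 17
Simplified ratio = 4:17

4:17


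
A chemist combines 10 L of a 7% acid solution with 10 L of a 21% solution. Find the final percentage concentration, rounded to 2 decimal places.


Solute in mixture 1 = 7% of 10 L = 10*7/100 = 7/10 L
Solute in mixture 2 = 21% of 10 L = 10*21/100 = 21/10 L
Total solute = 7/10 + 21/10 = 14/5 L
Total volume = 10 + 10 = 20 L
Final concentration = 14/5/20 * 100 = 14.00%

14.00


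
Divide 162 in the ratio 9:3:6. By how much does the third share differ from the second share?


Total parts = 9 + 3 + 6 = 18
Value per part = 162 / 18 = 9
Shares: 9*9=81, 3*9=27, 6*9=54
Third share = 54, second share = 27
Difference = |54 - 27| = 27

27


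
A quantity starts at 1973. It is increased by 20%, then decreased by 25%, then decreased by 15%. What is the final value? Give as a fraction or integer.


Start: 1973
Step 1: increase by 20% => multiply by 120/100
  1973 * 120/100 = 11838/5
Step 2: decrease by 25% => multiply by 75/100
  11838/5 * 75/100 = 17757/10
Step 3: decrease by 15% => multiply by 85/100
  17757/10 * 85/100 = 301869/200
Final value = 301869/200

301869/200


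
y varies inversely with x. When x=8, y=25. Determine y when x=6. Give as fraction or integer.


Inverse proportion: y = k/x
Find k: k = 8 * 25 = 200
Compute y at x=6: y = 200/6
y = 100/3

100/3


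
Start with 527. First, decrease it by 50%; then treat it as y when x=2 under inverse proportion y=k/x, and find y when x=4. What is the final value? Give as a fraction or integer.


Start with 527.
Step 1: Decrease by 50%: 527 * 50/100 = 527/2
Step 2: Inverse prop: k = (527/2)*2; new y = k/4 = 527/2*2/4 = 527/4
Final result = 527/4

527/4


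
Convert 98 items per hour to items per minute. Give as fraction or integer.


Converting from per hour to per minute
Rate = 98 items per hour
Divide by 60: 98/60
= 49/30 items per minute

49/30


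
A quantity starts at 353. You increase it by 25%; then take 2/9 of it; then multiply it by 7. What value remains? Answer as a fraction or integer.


Start with 353.
Step 1: Increase by 25%: 353 * 125/100 = 1765/4
Step 2: Take 2/9: 1765/4 * 2/9 = 1765/18
Step 3: Multiply by 7: 1765/18 * 7 = 12355/18
Final result = 12355/18

12355/18


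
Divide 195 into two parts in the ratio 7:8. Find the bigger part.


Total parts = 7 + 8 = 15
Value per part = 195 / 15 = 13
First share = 7 * 13 = 91
Second share = 8 * 13 = 104
Larger share = 104

104


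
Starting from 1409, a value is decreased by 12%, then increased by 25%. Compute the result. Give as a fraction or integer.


Start: 1409
Step 1: decrease by 12% => multiply by 88/100
  1409 * 88/100 = 30998/25
Step 2: increase by 25% => multiply by 125/100
  30998/25 * 125/100 = 15499/10
Final value = 15499/10

15499/10


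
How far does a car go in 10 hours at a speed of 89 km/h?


Using distance = speed * time
Speed = 89 km/h
Time = 10 hours
Distance = 89 * 10
= 890 km

890


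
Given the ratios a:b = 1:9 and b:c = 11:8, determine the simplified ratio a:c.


Given a:b = 1:9 and b:c = 11:8
Make b consistent. Multiply first ratio by 11: a:b = 11:99
Multiply second ratio by 9: b:c = 99:72
Now b = 99 in both, so a:b:c = 11:99:72
Therefore a:c = 11:72
Simplify by GCD: a:c = 11:72

11:72


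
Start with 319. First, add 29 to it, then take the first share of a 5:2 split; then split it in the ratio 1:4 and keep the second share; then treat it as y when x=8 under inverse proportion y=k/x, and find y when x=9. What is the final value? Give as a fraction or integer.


Start with 319.
Step 1: Add 29: 319+29=348; split 5:2 first = 348*5/7 = 1740/7
Step 2: Split 1:4, second share = 1740/7 * 4/5 = 1392/7
Step 3: Inverse prop: k = (1392/7)*8; new y = k/9 = 1392/7*8/9 = 3712/21
Final result = 3712/21

3712/21


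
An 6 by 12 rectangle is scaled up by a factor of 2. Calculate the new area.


Original dimensions: 6 x 12
Enlargement factor = 2
New width = 6 * 2 = 12
New height = 12 * 2 = 24
New area = 12 * 24 = 288

288


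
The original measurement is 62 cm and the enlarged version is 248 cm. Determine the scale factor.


Original length = 62 cm
Scaled length = 248 cm
Scale factor = 248 / 62
= 4

4


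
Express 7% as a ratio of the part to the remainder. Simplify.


Part = 7%, Remainder = 93%
Ratio = 7:93
GCD(7, 93) = 1
Simplify: 7:93 = 7:93

7:93


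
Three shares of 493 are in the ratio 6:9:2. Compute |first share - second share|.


Total parts = 6 + 9 + 2 = 17
Value per part = 493 / 17 = 29
Shares: 6*29=174, 9*29=261, 2*29=58
First share = 174, second share = 261
Difference = |174 - 261| = 87

87


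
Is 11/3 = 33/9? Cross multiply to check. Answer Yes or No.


Cross multiply to check 11/3 = 33/9
Left cross product: 11 * 9 = 99
Right cross product: 3 * 33 = 99
99 = 99
Equal, so proportions match => Yes

Yes


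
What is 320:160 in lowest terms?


Find GCD(320, 160)
GCD = 160
Divide both by 160: 320/160 = 2, 160/160 = 1
Simplified ratio = 2:1

2:1


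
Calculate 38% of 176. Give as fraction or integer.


Compute 38% of 176
Convert percentage: 38% = 38/100
Multiply: 176 * 38/100
= 6688/100
= 1672/25

1672/25


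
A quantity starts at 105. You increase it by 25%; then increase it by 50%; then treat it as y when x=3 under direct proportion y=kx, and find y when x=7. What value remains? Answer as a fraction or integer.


Start with 105.
Step 1: Increase by 25%: 105 * 125/100 = 525/4
Step 2: Increase by 50%: 525/4 * 150/100 = 1575/8
Step 3: Direct prop: k = (1575/8)/3; new y = k*7 = 1575/8*7/3 = 3675/8
Final result = 3675/8

3675/8


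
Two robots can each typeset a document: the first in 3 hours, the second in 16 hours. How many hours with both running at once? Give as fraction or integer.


Rate of A = 1/3 job per hour
Rate of B = 1/16 job per hour
Combined rate = 1/3 + 1/16
Find common denominator: (16 + 3)/(3*16) = 19/48
Combined rate = 19/48 job per hour
Time together = 1 / (19/48) = 48/19 hours

48/19


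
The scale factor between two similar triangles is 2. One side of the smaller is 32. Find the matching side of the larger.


Similar triangles have proportional sides
Scale factor = 2
Smaller side = 32
Corresponding larger side = 32 * 2
= 64

64


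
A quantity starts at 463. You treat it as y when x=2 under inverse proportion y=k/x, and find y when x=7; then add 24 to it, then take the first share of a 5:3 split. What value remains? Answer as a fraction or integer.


Start with 463.
Step 1: Inverse prop: k = (463)*2; new y = k/7 = 463*2/7 = 926/7
Step 2: Add 24: 926/7+24=1094/7; split 5:3 first = 1094/7*5/8 = 2735/28
Final result = 2735/28

2735/28


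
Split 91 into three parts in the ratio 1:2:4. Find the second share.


Ratio = 1:2:4
Total parts = 1 + 2 + 4 = 7
Value per part = 91 / 7 = 13
First share = 1 * 13 = 13
Middle share = 2 * 13 = 26
Third share = 4 * 13 = 52

26


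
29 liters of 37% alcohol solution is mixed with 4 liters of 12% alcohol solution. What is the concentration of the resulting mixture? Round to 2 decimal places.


Solute in mixture 1 = 37% of 29 L = 29*37/100 = 1073/100 L
Solute in mixture 2 = 12% of 4 L = 4*12/100 = 12/25 L
Total solute = 1073/100 + 12/25 = 1121/100 L
Total volume = 29 + 4 = 33 L
Final concentration = 1121/100/33 * 100 = 33.97%

33.97


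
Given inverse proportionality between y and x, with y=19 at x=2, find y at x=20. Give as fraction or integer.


Inverse proportion: y = k/x
Find k: k = 2 * 19 = 38
Compute y at x=20: y = 38/20
y = 19/10

19/10


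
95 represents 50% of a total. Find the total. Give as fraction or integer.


Given: 95 is 50% of the whole
Set up: 95 = 50/100 * whole
whole = 95 * 100 / 50
whole = 9500 / 50
whole = 190

190


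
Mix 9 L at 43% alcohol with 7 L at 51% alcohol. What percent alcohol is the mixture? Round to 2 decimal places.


Solute in mixture 1 = 43% of 9 L = 9*43/100 = 387/100 L
Solute in mixture 2 = 51% of 7 L = 7*51/100 = 357/100 L
Total solute = 387/100 + 357/100 = 186/25 L
Total volume = 9 + 7 = 16 L
Final concentration = 186/25/16 * 100 = 46.50%

46.50


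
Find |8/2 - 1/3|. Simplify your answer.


Simplify: 8/2 = 4 and 1/3 = 1/3
Find common denominator: LCD = 3
Convert: 12/3 and 1/3
Difference = |12 - 1|/3 = 11/3
Simplified = 11/3

11/3


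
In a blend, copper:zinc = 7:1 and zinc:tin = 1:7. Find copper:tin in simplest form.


Given a:b = 7:1 and b:c = 1:7
Make b consistent. Multiply first ratio by 1: a:b = 7:1
Multiply second ratio by 1: b:c = 1:7
Now b = 1 in both, so a:b:c = 7:1:7
Therefore a:c = 7:7
Simplify by GCD: a:c = 1:1

1:1


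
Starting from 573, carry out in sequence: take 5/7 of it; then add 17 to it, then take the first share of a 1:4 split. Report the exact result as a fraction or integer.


Start with 573.
Step 1: Take 5/7: 573 * 5/7 = 2865/7
Step 2: Add 17: 2865/7+17=2984/7; split 1:4 first = 2984/7*1/5 = 2984/35
Final result = 2984/35

2984/35


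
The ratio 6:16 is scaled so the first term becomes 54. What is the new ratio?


Original ratio: 6:16
First term target: 54
Scale factor = 54 / 6 = 9
Multiply second term: 16 * 9 = 144
Equivalent ratio = 54:144

54:144


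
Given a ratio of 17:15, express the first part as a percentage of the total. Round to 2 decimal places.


Total parts = 17 + 15 = 32
First part fraction = 17/32
Percentage = (17/32) * 100
= 0.53125 * 100
= 53.13%

53.13


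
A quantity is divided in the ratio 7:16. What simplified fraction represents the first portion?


Total parts = 7 + 16 = 23
First part fraction = 7/23
Simplify: 7/23 = 7/23

7/23


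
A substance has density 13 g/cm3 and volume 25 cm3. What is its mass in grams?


Using mass = density * volume
Density = 13 g/cm3
Volume = 25 cm3
Mass = 13 * 25
= 325 g

325


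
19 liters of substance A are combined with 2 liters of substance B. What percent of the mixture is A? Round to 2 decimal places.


Volume of A = 19 L
Volume of B = 2 L
Total volume = 19 + 2 = 21 L
Percentage of A = (19/21) * 100
= 90.48%

90.48


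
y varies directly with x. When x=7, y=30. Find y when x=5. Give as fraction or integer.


Direct proportion: y = kx
Find k: k = 30/7 = 30/7
Compute y at x=5: y = 30/7 * 5
y = 150/7

150/7


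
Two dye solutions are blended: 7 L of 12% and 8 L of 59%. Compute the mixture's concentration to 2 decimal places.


Solute in mixture 1 = 12% of 7 L = 7*12/100 = 21/25 L
Solute in mixture 2 = 59% of 8 L = 8*59/100 = 118/25 L
Total solute = 21/25 + 118/25 = 139/25 L
Total volume = 7 + 8 = 15 L
Final concentration = 139/25/15 * 100 = 37.07%

37.07


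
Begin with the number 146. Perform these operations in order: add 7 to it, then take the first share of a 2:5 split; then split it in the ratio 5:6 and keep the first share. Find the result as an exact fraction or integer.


Start with 146.
Step 1: Add 7: 146+7=153; split 2:5 first = 153*2/7 = 306/7
Step 2: Split 5:6, first share = 306/7 * 5/11 = 1530/77
Final result = 1530/77

1530/77


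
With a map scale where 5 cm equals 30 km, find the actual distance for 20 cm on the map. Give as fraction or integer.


Map scale: 5 cm = 30 km
Measured distance on map = 20 cm
Set up proportion: 20 * 30 / 5
= 600 / 5
= 120 km

120


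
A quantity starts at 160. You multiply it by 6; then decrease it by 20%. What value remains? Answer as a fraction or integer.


Start with 160.
Step 1: Multiply by 6: 160 * 6 = 960
Step 2: Decrease by 20%: 960 * 80/100 = 768
Final result = 768

768


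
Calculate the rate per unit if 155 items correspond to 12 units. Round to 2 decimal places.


Total items = 155
Number of units = 12
Unit rate = 155 / 12
= 12.92 items per unit

12.92


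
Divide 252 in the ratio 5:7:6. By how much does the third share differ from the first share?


Total parts = 5 + 7 + 6 = 18
Value per part = 252 / 18 = 14
Shares: 5*14=70, 7*14=98, 6*14=84
Third share = 84, first share = 70
Difference = |84 - 70| = 14

14


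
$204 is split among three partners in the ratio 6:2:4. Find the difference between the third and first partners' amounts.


Total parts = 6 + 2 + 4 = 12
Value per part = 204 / 12 = 17
Shares: 6*17=102, 2*17=34, 4*17=68
Third share = 68, first share = 102
Difference = |68 - 102| = 34

34


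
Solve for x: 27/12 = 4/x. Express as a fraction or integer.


Setting up: 27/12 = 4/x
Cross multiply: 27 * x = 12 * 4
27x = 48
x = 48/27
x = 16/9

16/9


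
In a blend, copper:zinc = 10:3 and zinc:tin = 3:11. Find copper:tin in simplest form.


Given a:b = 10:3 and b:c = 3:11
Make b consistent. Multiply first ratio by 3: a:b = 30:9
Multiply second ratio by 3: b:c = 9:33
Now b = 9 in both, so a:b:c = 30:9:33
Therefore a:c = 30:33
Simplify by GCD: a:c = 10:11

10:11


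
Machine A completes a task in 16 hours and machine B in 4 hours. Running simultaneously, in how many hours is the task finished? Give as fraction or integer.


Rate of A = 1/16 job per hour
Rate of B = 1/4 job per hour
Combined rate = 1/16 + 1/4
Find common denominator: (4 + 16)/(16*4) = 20/64
Combined rate = 5/16 job per hour
Time together = 1 / (5/16) = 16/5 hours

16/5


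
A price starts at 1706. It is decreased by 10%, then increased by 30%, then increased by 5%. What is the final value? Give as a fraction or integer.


Start: 1706
Step 1: decrease by 10% => multiply by 90/100
  1706 * 90/100 = 7677/5
Step 2: increase by 30% => multiply by 130/100
  7677/5 * 130/100 = 99801/50
Step 3: increase by 5% => multiply by 105/100
  99801/50 * 105/100 = 2095821/1000
Final value = 2095821/1000

2095821/1000


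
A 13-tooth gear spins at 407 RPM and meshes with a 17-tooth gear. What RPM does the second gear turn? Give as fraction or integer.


Gear ratio: teeth_A * RPM_A = teeth_B * RPM_B
13 * 407 = 17 * RPM_B
5291 = 17 * RPM_B
RPM_B = 5291 / 17
RPM_B = 5291/17

5291/17


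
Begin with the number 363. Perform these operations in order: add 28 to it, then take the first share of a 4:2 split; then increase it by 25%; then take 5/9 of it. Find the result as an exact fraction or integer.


Start with 363.
Step 1: Add 28: 363+28=391; split 4:2 first = 391*4/6 = 782/3
Step 2: Increase by 25%: 782/3 * 125/100 = 1955/6
Step 3: Take 5/9: 1955/6 * 5/9 = 9775/54
Final result = 9775/54

9775/54
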